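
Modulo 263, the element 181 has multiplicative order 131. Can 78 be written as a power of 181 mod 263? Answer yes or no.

78 ∈ ⟨181⟩ iff 78^131 ≡ 1 (mod 263), since |⟨181⟩| = 131.
78^131 mod 263 = 1.
Since 1 = 1, 78 lies in the subgroup.

yes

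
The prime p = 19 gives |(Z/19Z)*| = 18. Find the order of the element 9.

9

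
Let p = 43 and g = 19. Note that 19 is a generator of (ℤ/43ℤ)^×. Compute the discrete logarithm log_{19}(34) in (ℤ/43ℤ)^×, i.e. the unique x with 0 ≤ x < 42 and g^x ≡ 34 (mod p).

Baby-step giant-step with m = ceil(sqrt(42)) = 7.
Baby table (19^j mod 43 for j=0..6):
  0:1  1:19  2:17  3:22  4:31  5:30  6:11
Giant step factor: 19^(-7) ≡ 7 (mod 43).
Scan 34·7^i mod 43 for i = 0, 1, …:
  i=0: 34   i=1: 23   i=2: 32   i=3: 9
  i=4: 20   i=5: 11
Match at i=5, j=6: x = 5·7 + 6 = 41.

41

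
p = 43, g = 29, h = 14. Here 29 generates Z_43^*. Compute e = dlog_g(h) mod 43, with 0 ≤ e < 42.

Baby-step giant-step with m = ceil(sqrt(42)) = 7.
Baby table (29^j mod 43 for j=0..6):
  0:1  1:29  2:24  3:8  4:17  5:20  6:21
Giant step factor: 29^(-7) ≡ 37 (mod 43).
Scan 14·37^i mod 43 for i = 0, 1, …:
  i=0: 14   i=1: 2   i=2: 31   i=3: 29
Match at i=3, j=1: e = 3·7 + 1 = 22.

22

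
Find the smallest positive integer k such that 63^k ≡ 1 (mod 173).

172

The order of 63 must divide p − 1 = 172 = 2^2 · 43.
Divisors: 1, 2, 4, 43, 86, 172.
Check each in increasing order: 63^1 ≡ 63;  63^2 ≡ 163;  63^4 ≡ 100;  63^43 ≡ 80;  63^86 ≡ 172;  63^172 ≡ 1.
Smallest exponent giving 1 is 172.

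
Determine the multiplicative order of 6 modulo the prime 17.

The order of 6 must divide p − 1 = 16 = 2^4.
Divisors: 1, 2, 4, 8, 16.
Check each in increasing order: 6^1 ≡ 6;  6^2 ≡ 2;  6^4 ≡ 4;  6^8 ≡ 16;  6^16 ≡ 1.
Smallest exponent giving 1 is 16.

16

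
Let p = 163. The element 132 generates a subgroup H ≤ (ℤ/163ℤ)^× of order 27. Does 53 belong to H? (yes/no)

yes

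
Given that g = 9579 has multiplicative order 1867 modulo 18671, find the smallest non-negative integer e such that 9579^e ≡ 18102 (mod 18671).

1545

Baby-step giant-step with m = ceil(sqrt(1867)) = 44.
Baby table (9579^j mod 18671 for j=0..43):
  0:1  1:9579  2:7947  3:2646  4:9487  5:4216  6:18362  7:8778
  8:8949  9:3910  10:18535  11:4226  12:2126  13:13564  14:16738  15:5425
  16:4682  17:1136  18:15222  19:9699  20:18496  21:4065  22:9600  23:3725
  24:1494  25:9040  26:16733  27:13543  28:2289  29:6577  30:5129  31:7290
  32:1370  33:16188  34:2197  35:2846  36:2174  37:6581  38:6103  39:1736
  40:11954  41:16794  42:390  43:1610
Giant step factor: 9579^(-44) ≡ 13003 (mod 18671).
Scan 18102·13003^i mod 18671 for i = 0, 1, …:
  i=0: 18102   i=1: 13680   i=2: 2423   i=3: 8292
  i=4: 14522   i=5: 9743   i=6: 5494   i=7: 3236
  i=8: 11945   i=9: 15457     …   i=34: 6627
  i=35: 4216
Match at i=35, j=5: e = 35·44 + 5 = 1545.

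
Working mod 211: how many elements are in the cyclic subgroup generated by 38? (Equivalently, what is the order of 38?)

42

The order of 38 must divide p − 1 = 210 = 2 · 3 · 5 · 7.
Divisors: 1, 2, 3, 5, 6, 7, 10, 14, 15, 21, 30, 35, 42, 70, 105, 210.
Check each in increasing order: 38^1 ≡ 38;  38^2 ≡ 178;  38^3 ≡ 12;  38^5 ≡ 26;  38^6 ≡ 144;  38^7 ≡ 197;  38^10 ≡ 43;  38^14 ≡ 196;  38^15 ≡ 63;  38^21 ≡ 210;  38^30 ≡ 171;  38^35 ≡ 15;  38^42 ≡ 1.
Smallest exponent giving 1 is 42.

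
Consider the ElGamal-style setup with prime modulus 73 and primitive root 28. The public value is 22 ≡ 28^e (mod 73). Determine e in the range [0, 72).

Baby-step giant-step with m = ceil(sqrt(72)) = 9.
Baby table (28^j mod 73 for j=0..8):
  0:1  1:28  2:54  3:52  4:69  5:34  6:3  7:11
  8:16
Giant step factor: 28^(-9) ≡ 22 (mod 73).
Scan 22·22^i mod 73 for i = 0, 1, …:
  i=0: 22   i=1: 46   i=2: 63   i=3: 72
  i=4: 51   i=5: 27   i=6: 10   i=7: 1
Match at i=7, j=0: e = 7·9 + 0 = 63.

63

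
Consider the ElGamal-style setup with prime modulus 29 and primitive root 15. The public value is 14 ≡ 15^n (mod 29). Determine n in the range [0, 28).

15

Successive powers of 15 modulo 29:
  15^0=1  15^1=15  15^2=22  15^3=11  15^4=20  15^5=10
  15^6=5  15^7=17  15^8=23  15^9=26  15^10=13  15^11=21
  15^12=25  15^13=27  15^14=28  15^15=14
So 15^15 ≡ 14 (mod 29), giving n = 15.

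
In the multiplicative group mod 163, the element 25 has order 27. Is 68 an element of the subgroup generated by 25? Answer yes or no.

68 ∈ ⟨25⟩ iff 68^27 ≡ 1 (mod 163), since |⟨25⟩| = 27.
68^27 mod 163 = 59.
Since 59 ≠ 1, 68 does not lie in the subgroup.

no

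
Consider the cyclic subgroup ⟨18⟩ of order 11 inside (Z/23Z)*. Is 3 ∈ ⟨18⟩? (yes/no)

yes

3 ∈ ⟨18⟩ iff 3^11 ≡ 1 (mod 23), since |⟨18⟩| = 11.
3^11 mod 23 = 1.
Since 1 = 1, 3 lies in the subgroup.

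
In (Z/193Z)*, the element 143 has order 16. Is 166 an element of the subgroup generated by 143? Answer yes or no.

yes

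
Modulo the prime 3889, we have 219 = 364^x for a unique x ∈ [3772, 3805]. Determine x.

3805

Compute 364^3772 mod 3889 = 3254, then multiply by 364 repeatedly:
  364^3772=3254  364^3773=2200  364^3774=3555  364^3775=2872  364^3776=3156
  364^3777=1529  364^3778=429  364^3779=596  364^3780=3049  364^3781=1471
  364^3782=2651  364^3783=492  364^3784=194  364^3785=614  364^3786=1823
  364^3787=2442  364^3788=2196  364^3789=2099  364^3790=1792  364^3791=2825
  364^3792=1604  364^3793=506  364^3794=1401  364^3795=505  364^3796=1037
  364^3797=235  364^3798=3871  364^3799=1226  364^3800=2918  364^3801=455
  364^3802=2282  364^3803=2291  364^3804=1678  364^3805=219
Found 219 at exponent 3805.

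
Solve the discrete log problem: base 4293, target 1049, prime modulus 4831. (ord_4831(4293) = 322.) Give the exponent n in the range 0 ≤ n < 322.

309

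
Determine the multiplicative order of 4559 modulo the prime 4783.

The order of 4559 must divide p − 1 = 4782 = 2 · 3 · 797.
Divisors: 1, 2, 3, 6, 797, 1594, 2391, 4782.
Check each in increasing order: 4559^1 ≡ 4559;  4559^2 ≡ 2346;  4559^3 ≡ 626;  4559^6 ≡ 4453;  4559^797 ≡ 1745;  4559^1594 ≡ 3037;  4559^2391 ≡ 1.
Smallest exponent giving 1 is 2391.

2391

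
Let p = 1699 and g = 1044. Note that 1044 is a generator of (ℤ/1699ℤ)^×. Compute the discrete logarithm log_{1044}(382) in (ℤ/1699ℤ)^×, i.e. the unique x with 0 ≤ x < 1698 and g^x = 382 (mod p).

Baby-step giant-step with m = ceil(sqrt(1698)) = 42.
Baby table (1044^j mod 1699 for j=0..41):
  0:1  1:1044  2:877  3:1526  4:1181  5:1189  6:1046  7:1266
  8:1581  9:835  10:153  11:26  12:1659  13:715  14:599  15:124
  16:332  17:12  18:635  19:330  20:1322  21:580  22:676  23:659
  24:1600  25:283  26:1525  27:137  28:312  29:1219  30:85  31:392
  32:1488  33:586  34:144  35:824  36:562  37:573  38:164  39:1316
  40:1112  41:511
Giant step factor: 1044^(-42) ≡ 849 (mod 1699).
Scan 382·849^i mod 1699 for i = 0, 1, …:
  i=0: 382   i=1: 1508   i=2: 945   i=3: 377
  i=4: 661   i=5: 519   i=6: 590   i=7: 1404
  i=8: 997   i=9: 351     …   i=22: 960
  i=23: 1219
Match at i=23, j=29: x = 23·42 + 29 = 995.

995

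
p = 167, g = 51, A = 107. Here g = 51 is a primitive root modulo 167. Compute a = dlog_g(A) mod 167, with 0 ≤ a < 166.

100

Baby-step giant-step with m = ceil(sqrt(166)) = 13.
Baby table (51^j mod 167 for j=0..12):
  0:1  1:51  2:96  3:53  4:31  5:78  6:137  7:140
  8:126  9:80  10:72  11:165  12:65
Giant step factor: 51^(-13) ≡ 20 (mod 167).
Scan 107·20^i mod 167 for i = 0, 1, …:
  i=0: 107   i=1: 136   i=2: 48   i=3: 125
  i=4: 162   i=5: 67   i=6: 4   i=7: 80
Match at i=7, j=9: a = 7·13 + 9 = 100.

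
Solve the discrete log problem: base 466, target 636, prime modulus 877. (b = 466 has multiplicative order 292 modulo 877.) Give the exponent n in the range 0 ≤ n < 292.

48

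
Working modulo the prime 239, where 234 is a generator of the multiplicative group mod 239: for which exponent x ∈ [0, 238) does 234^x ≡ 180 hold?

22

Successive powers of 234 modulo 239:
  234^0=1  234^1=234  234^2=25  234^3=114  234^4=147  234^5=221
  234^6=90  234^7=28  234^8=99  234^9=222  234^10=85  234^11=53
  234^12=213  234^13=130  234^14=67  234^15=143  234^16=2  234^17=229
  234^18=50  234^19=228  234^20=55  234^21=203  234^22=180
So 234^22 ≡ 180 (mod 239), giving x = 22.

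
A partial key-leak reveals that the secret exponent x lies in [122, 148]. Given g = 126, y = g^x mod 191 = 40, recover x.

Compute 126^122 mod 191 = 59, then multiply by 126 repeatedly:
  126^122=59  126^123=176  126^124=20  126^125=37  126^126=78
  126^127=87  126^128=75  126^129=91  126^130=6  126^131=183
  126^132=138  126^133=7  126^134=118  126^135=161  126^136=40
Found 40 at exponent 136.

136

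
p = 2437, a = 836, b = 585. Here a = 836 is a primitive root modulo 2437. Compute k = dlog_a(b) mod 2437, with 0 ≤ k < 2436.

4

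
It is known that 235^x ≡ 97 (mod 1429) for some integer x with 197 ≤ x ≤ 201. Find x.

Compute 235^197 mod 1429 = 97, then multiply by 235 repeatedly:
  235^197=97
Found 97 at exponent 197.

197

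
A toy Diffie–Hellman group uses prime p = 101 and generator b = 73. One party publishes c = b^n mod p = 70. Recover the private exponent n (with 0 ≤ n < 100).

Baby-step giant-step with m = ceil(sqrt(100)) = 10.
Baby table (73^j mod 101 for j=0..9):
  0:1  1:73  2:77  3:66  4:71  5:32  6:13  7:40
  8:92  9:50
Giant step factor: 73^(-10) ≡ 65 (mod 101).
Scan 70·65^i mod 101 for i = 0, 1, …:
  i=0: 70   i=1: 5   i=2: 22   i=3: 16
  i=4: 30   i=5: 31   i=6: 96   i=7: 79
  i=8: 85   i=9: 71
Match at i=9, j=4: n = 9·10 + 4 = 94.

94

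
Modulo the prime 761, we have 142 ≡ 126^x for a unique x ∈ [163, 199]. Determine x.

163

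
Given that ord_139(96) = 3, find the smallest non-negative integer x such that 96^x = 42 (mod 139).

Successive powers of 96 modulo 139:
  96^0=1  96^1=96  96^2=42
So 96^2 ≡ 42 (mod 139), giving x = 2.

2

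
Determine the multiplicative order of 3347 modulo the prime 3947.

The order of 3347 must divide p − 1 = 3946 = 2 · 1973.
Divisors: 1, 2, 1973, 3946.
Check each in increasing order: 3347^1 ≡ 3347;  3347^2 ≡ 823;  3347^1973 ≡ 1.
Smallest exponent giving 1 is 1973.

1973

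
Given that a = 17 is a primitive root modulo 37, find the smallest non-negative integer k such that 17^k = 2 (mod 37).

Successive powers of 17 modulo 37:
  17^0=1  17^1=17  17^2=30  17^3=29  17^4=12  17^5=19
  17^6=27  17^7=15  17^8=33  17^9=6  17^10=28  17^11=32
  17^12=26  17^13=35  17^14=3  17^15=14  17^16=16  17^17=13
  17^18=36  17^19=20  17^20=7  17^21=8  17^22=25  17^23=18
  17^24=10  17^25=22  17^26=4  17^27=31  17^28=9  17^29=5
  17^30=11  17^31=2
So 17^31 ≡ 2 (mod 37), giving k = 31.

31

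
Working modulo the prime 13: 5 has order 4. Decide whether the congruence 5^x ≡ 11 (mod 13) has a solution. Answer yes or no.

⟨5⟩ has order 4; its elements mod 13 are {1, 5, 8, 12}.
11 is not in this set.

no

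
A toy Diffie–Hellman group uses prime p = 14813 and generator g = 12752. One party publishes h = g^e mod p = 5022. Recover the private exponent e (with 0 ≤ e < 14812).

4076

Baby-step giant-step with m = ceil(sqrt(14812)) = 122.
Baby table (12752^j mod 14813 for j=0..121):
  0:1  1:12752  2:11203  3:4084  4:11473  5:10508  6:14431  7:2213
  8:1411  9:10090  10:1962  11:267  12:12607  13:13788  14:9079  15:11813
  16:5979  17:1697  18:13164  19:6412  20:12877  21:5399  22:12037  23:3518
  24:7772  25:9574  26:13715  27:11402  28:8709  29:4107  30:8509  31:1543
  32:4672  33:14271  34:6087  35:1304  36:8422  37:3094  38:7669  39:14475
  40:407  41:5514  42:12030  43:3132  44:3416  45:10612  46:7469  47:11911
  48:11383  49:3429  50:13445  51:4978  52:5751  53:12402  54:6716  55:8479
  56:4121  57:9281  58:10255  59:2596  60:11950  61:5069  62:10769  63:9778
  64:8035  65:799  66:12317  67:4145  68:4256  69:12493  70:11734  71:5855
  72:5440  73:1601  74:3638  75:12273  76:5951  77:153  78:10553  79:10564
  80:2706  81:7435  82:7920  83:806  84:12703  85:8501  86:3218  87:3926
  88:11225  89:3181  90:6118  91:11478  92:203  93:11194  94:7820  95:14337
  96:3378  97:52  98:11332  99:4849  100:4986  101:4076  102:13148  103:9762
  104:11385  105:14120  106:6225  107:13146  108:13884  109:3792  110:5952  111:12905
  112:6943  113:14648  114:14179  115:3130  116:7538  117:3019  118:14114  119:3778
  120:5180  121:4193
Giant step factor: 12752^(-122) ≡ 3771 (mod 14813).
Scan 5022·3771^i mod 14813 for i = 0, 1, …:
  i=0: 5022   i=1: 6948   i=2: 11524   i=3: 10475
  i=4: 9767   i=5: 6239   i=6: 4225   i=7: 8500
  i=8: 12981   i=9: 9199     …   i=32: 1237
  i=33: 13445
Match at i=33, j=50: e = 33·122 + 50 = 4076.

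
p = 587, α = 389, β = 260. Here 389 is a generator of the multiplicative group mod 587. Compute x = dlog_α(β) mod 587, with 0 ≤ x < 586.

Baby-step giant-step with m = ceil(sqrt(586)) = 25.
Baby table (389^j mod 587 for j=0..24):
  0:1  1:389  2:462  3:96  4:363  5:327  6:411  7:215
  8:281  9:127  10:95  11:561  12:452  13:315  14:439  15:541
  16:303  17:467  18:280  19:325  20:220  21:465  22:89  23:575
  24:28
Giant step factor: 389^(-25) ≡ 578 (mod 587).
Scan 260·578^i mod 587 for i = 0, 1, …:
  i=0: 260   i=1: 8   i=2: 515   i=3: 61
  i=4: 38   i=5: 245   i=6: 143   i=7: 474
  i=8: 430   i=9: 239   i=10: 197   i=11: 575
Match at i=11, j=23: x = 11·25 + 23 = 298.

298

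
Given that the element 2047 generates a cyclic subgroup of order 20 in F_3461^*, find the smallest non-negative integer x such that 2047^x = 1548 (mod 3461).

8

Successive powers of 2047 modulo 3461:
  2047^0=1  2047^1=2047  2047^2=2399  2047^3=3055  2047^4=3019  2047^5=2008
  2047^6=2169  2047^7=2941  2047^8=1548
So 2047^8 ≡ 1548 (mod 3461), giving x = 8.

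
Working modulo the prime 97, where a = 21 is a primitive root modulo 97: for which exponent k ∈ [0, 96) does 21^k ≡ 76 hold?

49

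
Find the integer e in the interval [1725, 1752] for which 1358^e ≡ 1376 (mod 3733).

1731

Compute 1358^1725 mod 3733 = 3117, then multiply by 1358 repeatedly:
  1358^1725=3117  1358^1726=3397  1358^1727=2871  1358^1728=1566  1358^1729=2551
  1358^1730=34  1358^1731=1376
Found 1376 at exponent 1731.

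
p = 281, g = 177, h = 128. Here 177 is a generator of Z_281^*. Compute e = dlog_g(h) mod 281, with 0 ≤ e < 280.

28

Successive powers of 177 modulo 281:
  177^0=1  177^1=177  177^2=138  177^3=260  177^4=217  177^5=193
  177^6=160  177^7=220  177^8=162  177^9=12  177^10=157  177^11=251
  177^12=29  177^13=75  177^14=68  177^15=234  177^16=111  177^17=258
  177^18=144  177^19=198  177^20=202  177^21=67  177^22=57  177^23=254
  177^24=279  177^25=208  177^26=5  177^27=42  177^28=128
So 177^28 ≡ 128 (mod 281), giving e = 28.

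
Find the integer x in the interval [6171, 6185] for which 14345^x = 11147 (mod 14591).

Compute 14345^6171 mod 14591 = 6643, then multiply by 14345 repeatedly:
  14345^6171=6643  14345^6172=14  14345^6173=11147
Found 11147 at exponent 6173.

6173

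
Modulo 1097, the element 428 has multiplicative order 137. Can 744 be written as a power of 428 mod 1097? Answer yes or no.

744 ∈ ⟨428⟩ iff 744^137 ≡ 1 (mod 1097), since |⟨428⟩| = 137.
744^137 mod 1097 = 1096.
Since 1096 ≠ 1, 744 does not lie in the subgroup.

no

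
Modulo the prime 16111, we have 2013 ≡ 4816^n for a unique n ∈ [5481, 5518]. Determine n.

Compute 4816^5481 mod 16111 = 1553, then multiply by 4816 repeatedly:
  4816^5481=1553  4816^5482=3744  4816^5483=2895  4816^5484=6305  4816^5485=11756
  4816^5486=2842  4816^5487=8833  4816^5488=6688  4816^5489=3519  4816^5490=14843
  4816^5491=15492  4816^5492=15542  4816^5493=14677  4816^5494=5475  4816^5495=10004
  4816^5496=7374  4816^5497=4540  4816^5498=2013
Found 2013 at exponent 5498.

5498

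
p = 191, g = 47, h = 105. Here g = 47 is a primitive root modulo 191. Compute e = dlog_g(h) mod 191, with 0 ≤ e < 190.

29

Successive powers of 47 modulo 191:
  47^0=1  47^1=47  47^2=108  47^3=110  47^4=13  47^5=38
  47^6=67  47^7=93  47^8=169  47^9=112  47^10=107  47^11=63
  47^12=96  47^13=119  47^14=54  47^15=55  47^16=102  47^17=19
  47^18=129  47^19=142  47^20=180  47^21=56  47^22=149  47^23=127
  47^24=48  47^25=155  47^26=27  47^27=123  47^28=51  47^29=105
So 47^29 ≡ 105 (mod 191), giving e = 29.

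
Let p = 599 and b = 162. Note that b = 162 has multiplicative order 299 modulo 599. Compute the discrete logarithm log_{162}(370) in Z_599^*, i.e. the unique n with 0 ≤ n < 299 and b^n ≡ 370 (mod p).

33

Baby-step giant-step with m = ceil(sqrt(299)) = 18.
Baby table (162^j mod 599 for j=0..17):
  0:1  1:162  2:487  3:425  4:564  5:320  6:326  7:100
  8:27  9:181  10:570  11:94  12:253  13:254  14:416  15:304
  16:130  17:95
Giant step factor: 162^(-18) ≡ 153 (mod 599).
Scan 370·153^i mod 599 for i = 0, 1, …:
  i=0: 370   i=1: 304
Match at i=1, j=15: n = 1·18 + 15 = 33.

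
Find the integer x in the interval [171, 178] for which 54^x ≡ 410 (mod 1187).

Compute 54^171 mod 1187 = 924, then multiply by 54 repeatedly:
  54^171=924  54^172=42  54^173=1081  54^174=211  54^175=711
  54^176=410
Found 410 at exponent 176.

176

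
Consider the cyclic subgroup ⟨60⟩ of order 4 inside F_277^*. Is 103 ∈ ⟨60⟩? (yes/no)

no

⟨60⟩ has order 4; its elements mod 277 are {1, 60, 217, 276}.
103 is not in this set.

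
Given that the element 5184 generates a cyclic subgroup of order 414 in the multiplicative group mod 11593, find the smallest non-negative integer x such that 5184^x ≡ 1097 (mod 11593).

127

Baby-step giant-step with m = ceil(sqrt(414)) = 21.
Baby table (5184^j mod 11593 for j=0..20):
  0:1  1:5184  2:1282  3:3099  4:8911  5:8112  6:4797  7:663
  8:5464  9:3677  10:2676  11:7156  12:10697  13:3929  14:10628  15:5616
  16:3321  17:459  18:2891  19:8788  20:8095
Giant step factor: 5184^(-21) ≡ 4132 (mod 11593).
Scan 1097·4132^i mod 11593 for i = 0, 1, …:
  i=0: 1097   i=1: 11534   i=2: 11258   i=3: 6940
  i=4: 6591   i=5: 2055   i=6: 5184
Match at i=6, j=1: x = 6·21 + 1 = 127.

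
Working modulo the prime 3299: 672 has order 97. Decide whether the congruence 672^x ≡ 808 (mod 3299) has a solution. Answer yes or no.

yes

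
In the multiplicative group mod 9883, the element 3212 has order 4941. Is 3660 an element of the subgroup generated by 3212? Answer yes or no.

yes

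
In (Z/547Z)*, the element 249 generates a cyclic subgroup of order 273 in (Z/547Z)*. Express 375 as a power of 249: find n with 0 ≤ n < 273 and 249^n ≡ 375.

Baby-step giant-step with m = ceil(sqrt(273)) = 17.
Baby table (249^j mod 547 for j=0..16):
  0:1  1:249  2:190  3:268  4:545  5:49  6:167  7:11
  8:4  9:449  10:213  11:525  12:539  13:196  14:121  15:44
  16:16
Giant step factor: 249^(-17) ≡ 60 (mod 547).
Scan 375·60^i mod 547 for i = 0, 1, …:
  i=0: 375   i=1: 73   i=2: 4
Match at i=2, j=8: n = 2·17 + 8 = 42.

42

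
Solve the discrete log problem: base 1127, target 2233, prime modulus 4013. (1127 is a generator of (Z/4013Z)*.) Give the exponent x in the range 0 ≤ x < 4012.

2703

Baby-step giant-step with m = ceil(sqrt(4012)) = 64.
Baby table (1127^j mod 4013 for j=0..63):
  0:1  1:1127  2:2021  3:2296  4:3220  5:1188  6:2547  7:1174
  8:2821  9:971  10:2781  11:34  12:2201  13:493  14:1817  15:1129
  16:262  17:2325  18:3799  19:3615  20:910  21:2255  22:1156  23:2600
  24:710  25:1583  26:2269  27:882  28:2803  29:750  30:2520  31:2849
  32:423  33:3187  34:114  35:62  36:1653  37:899  38:1897  39:3003
  40:1422  41:1407  42:554  43:2343  44:7  45:3876  46:2108  47:20
  48:2475  49:290  50:1777  51:192  52:3695  53:2784  54:3415  55:238
  56:3368  57:3451  58:680  59:3890  60:1834  61:223  62:2515  63:1227
Giant step factor: 1127^(-64) ≡ 3618 (mod 4013).
Scan 2233·3618^i mod 4013 for i = 0, 1, …:
  i=0: 2233   i=1: 825   i=2: 3191   i=3: 3650
  i=4: 2930   i=5: 2407   i=6: 316   i=7: 3596
  i=8: 182   i=9: 344     …   i=41: 434
  i=42: 1129
Match at i=42, j=15: x = 42·64 + 15 = 2703.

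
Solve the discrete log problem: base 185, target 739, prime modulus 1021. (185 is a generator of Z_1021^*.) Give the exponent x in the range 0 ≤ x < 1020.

817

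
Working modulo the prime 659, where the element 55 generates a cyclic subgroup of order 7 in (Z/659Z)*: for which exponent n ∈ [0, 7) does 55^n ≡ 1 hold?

0

Successive powers of 55 modulo 659:
  55^0=1
So 55^0 ≡ 1 (mod 659), giving n = 0.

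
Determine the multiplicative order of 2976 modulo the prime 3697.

The order of 2976 must divide p − 1 = 3696 = 2^4 · 3 · 7 · 11.
Divisors: 1, 2, 3, 4, 6, 7, 8, 11, 12, 14, 16, 21, 22, 24, 28, 33, 42, 44, 48, 56, 66, 77, 84, 88, 112, 132, 154, 168, 176, 231, 264, 308, 336, 462, 528, 616, 924, 1232, 1848, 3696.
Check each in increasing order: 2976^1 ≡ 2976;  2976^2 ≡ 2261;  2976^3 ≡ 196;  2976^4 ≡ 2867;  2976^6 ≡ 1446;  2976^7 ≡ 3685;  2976^8 ≡ 1258;  2976^11 ≡ 2566;  2976^12 ≡ 2111;  2976^14 ≡ 144;  2976^16 ≡ 248;  2976^21 ≡ 1969;  2976^22 ≡ 3696;  2976^24 ≡ 1436;  2976^28 ≡ 2251;  2976^33 ≡ 1131;  2976^42 ≡ 2505;  2976^44 ≡ 1.
Smallest exponent giving 1 is 44.

44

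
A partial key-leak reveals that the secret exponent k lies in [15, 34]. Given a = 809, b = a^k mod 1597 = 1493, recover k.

Compute 809^15 mod 1597 = 1435, then multiply by 809 repeatedly:
  809^15=1435  809^16=1493
Found 1493 at exponent 16.

16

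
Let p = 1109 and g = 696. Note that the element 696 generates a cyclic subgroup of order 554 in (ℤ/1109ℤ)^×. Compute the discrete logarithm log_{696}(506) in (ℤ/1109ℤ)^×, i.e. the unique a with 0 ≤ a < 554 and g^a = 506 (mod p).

Successive powers of 696 modulo 1109:
  696^0=1  696^1=696  696^2=892  696^3=901  696^4=511  696^5=776
  696^6=13  696^7=176  696^8=506
So 696^8 ≡ 506 (mod 1109), giving a = 8.

8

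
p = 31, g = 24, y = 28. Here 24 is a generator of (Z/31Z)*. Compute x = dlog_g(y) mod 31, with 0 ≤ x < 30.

22

Successive powers of 24 modulo 31:
  24^0=1  24^1=24  24^2=18  24^3=29  24^4=14  24^5=26
  24^6=4  24^7=3  24^8=10  24^9=23  24^10=25  24^11=11
  24^12=16  24^13=12  24^14=9  24^15=30  24^16=7  24^17=13
  24^18=2  24^19=17  24^20=5  24^21=27  24^22=28
So 24^22 ≡ 28 (mod 31), giving x = 22.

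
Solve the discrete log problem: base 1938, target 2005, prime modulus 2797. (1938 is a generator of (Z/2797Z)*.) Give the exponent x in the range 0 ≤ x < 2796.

2317

Baby-step giant-step with m = ceil(sqrt(2796)) = 53.
Baby table (1938^j mod 2797 for j=0..52):
  0:1  1:1938  2:2270  3:2376  4:826  5:904  6:1030  7:1879
  8:2605  9:2702  10:492  11:2516  12:837  13:2643  14:827  15:45
  16:503  17:1458  18:634  19:809  20:1522  21:1598  22:645  23:2548
  24:1319  25:2561  26:1340  27:1304  28:1461  29:854  30:2025  31:259
  32:1279  33:560  34:44  35:1362  36:1985  37:1055  38:2780  39:618
  40:568  41:1563  42:2740  43:1414  44:2069  45:1621  46:467  47:1615
  48:27  49:1980  50:2553  51:2618  52:2723
Giant step factor: 1938^(-53) ≡ 2680 (mod 2797).
Scan 2005·2680^i mod 2797 for i = 0, 1, …:
  i=0: 2005   i=1: 363   i=2: 2281   i=3: 1635
  i=4: 1698   i=5: 2718   i=6: 852   i=7: 1008
  i=8: 2335   i=9: 911     …   i=42: 1817
  i=43: 2780
Match at i=43, j=38: x = 43·53 + 38 = 2317.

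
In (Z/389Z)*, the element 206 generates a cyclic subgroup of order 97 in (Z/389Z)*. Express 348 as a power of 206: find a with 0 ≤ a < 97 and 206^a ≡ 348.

59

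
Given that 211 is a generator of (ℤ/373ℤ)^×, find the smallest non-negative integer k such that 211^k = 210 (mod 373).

366

Baby-step giant-step with m = ceil(sqrt(372)) = 20.
Baby table (211^j mod 373 for j=0..19):
  0:1  1:211  2:134  3:299  4:52  5:155  6:254  7:255
  8:93  9:227  10:153  11:205  12:360  13:241  14:123  15:216
  16:70  17:223  18:55  19:42
Giant step factor: 211^(-20) ≡ 29 (mod 373).
Scan 210·29^i mod 373 for i = 0, 1, …:
  i=0: 210   i=1: 122   i=2: 181   i=3: 27
  i=4: 37   i=5: 327   i=6: 158   i=7: 106
  i=8: 90   i=9: 372     …   i=17: 266
  i=18: 254
Match at i=18, j=6: k = 18·20 + 6 = 366.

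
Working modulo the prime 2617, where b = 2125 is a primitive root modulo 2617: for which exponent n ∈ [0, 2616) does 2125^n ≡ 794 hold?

2269

Baby-step giant-step with m = ceil(sqrt(2616)) = 52.
Baby table (2125^j mod 2617 for j=0..51):
  0:1  1:2125  2:1300  3:1565  4:2035  5:1091  6:2330  7:2503
  8:1131  9:969  10:2163  11:923  12:1242  13:1314  14:2528  15:1916
  16:2065  17:2033  18:2075  19:2347  20:1990  21:2295  22:1404  23:120
  24:1151  25:1597  26:1993  27:819  28:70  29:2198  30:2022  31:2253
  32:1132  33:477  34:846  35:2488  36:660  37:2405  38:2241  39:1802
  40:579  41:385  42:1621  43:653  44:615  45:992  46:1315  47:2036
  48:599  49:1013  50:1451  51:549
Giant step factor: 2125^(-52) ≡ 2321 (mod 2617).
Scan 794·2321^i mod 2617 for i = 0, 1, …:
  i=0: 794   i=1: 506   i=2: 2010   i=3: 1716
  i=4: 2379   i=5: 2406   i=6: 2265   i=7: 2129
  i=8: 513   i=9: 2555     …   i=42: 1245
  i=43: 477
Match at i=43, j=33: n = 43·52 + 33 = 2269.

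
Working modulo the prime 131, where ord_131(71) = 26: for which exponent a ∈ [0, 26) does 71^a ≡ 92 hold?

Successive powers of 71 modulo 131:
  71^0=1  71^1=71  71^2=63  71^3=19  71^4=39  71^5=18
  71^6=99  71^7=86  71^8=80  71^9=47  71^10=62  71^11=79
  71^12=107  71^13=130  71^14=60  71^15=68  71^16=112  71^17=92
So 71^17 ≡ 92 (mod 131), giving a = 17.

17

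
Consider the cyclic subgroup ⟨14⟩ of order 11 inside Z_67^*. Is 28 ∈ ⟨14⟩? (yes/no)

no

⟨14⟩ has order 11; its elements mod 67 are {1, 9, 14, 15, 22, 24, 25, 40, 59, 62, 64}.
28 is not in this set.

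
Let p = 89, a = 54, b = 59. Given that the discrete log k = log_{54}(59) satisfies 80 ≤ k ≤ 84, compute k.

81

Compute 54^80 mod 89 = 39, then multiply by 54 repeatedly:
  54^80=39  54^81=59
Found 59 at exponent 81.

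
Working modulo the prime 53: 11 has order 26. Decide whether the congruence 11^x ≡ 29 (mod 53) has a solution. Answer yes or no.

29 ∈ ⟨11⟩ iff 29^26 ≡ 1 (mod 53), since |⟨11⟩| = 26.
29^26 mod 53 = 1.
Since 1 = 1, 29 lies in the subgroup.

yes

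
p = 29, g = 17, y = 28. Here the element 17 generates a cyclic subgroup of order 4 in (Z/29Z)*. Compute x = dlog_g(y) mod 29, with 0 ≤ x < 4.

Successive powers of 17 modulo 29:
  17^0=1  17^1=17  17^2=28
So 17^2 ≡ 28 (mod 29), giving x = 2.

2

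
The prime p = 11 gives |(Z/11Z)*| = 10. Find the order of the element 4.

5

The order of 4 must divide p − 1 = 10 = 2 · 5.
Divisors: 1, 2, 5, 10.
Check each in increasing order: 4^1 ≡ 4;  4^2 ≡ 5;  4^5 ≡ 1.
Smallest exponent giving 1 is 5.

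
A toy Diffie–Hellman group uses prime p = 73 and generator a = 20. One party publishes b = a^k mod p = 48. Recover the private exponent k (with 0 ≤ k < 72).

Baby-step giant-step with m = ceil(sqrt(72)) = 9.
Baby table (20^j mod 73 for j=0..8):
  0:1  1:20  2:35  3:43  4:57  5:45  6:24  7:42
  8:37
Giant step factor: 20^(-9) ≡ 22 (mod 73).
Scan 48·22^i mod 73 for i = 0, 1, …:
  i=0: 48   i=1: 34   i=2: 18   i=3: 31
  i=4: 25   i=5: 39   i=6: 55   i=7: 42
Match at i=7, j=7: k = 7·9 + 7 = 70.

70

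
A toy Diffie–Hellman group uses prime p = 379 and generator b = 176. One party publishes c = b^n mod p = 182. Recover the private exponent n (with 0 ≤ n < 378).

245

Baby-step giant-step with m = ceil(sqrt(378)) = 20.
Baby table (176^j mod 379 for j=0..19):
  0:1  1:176  2:277  3:240  4:171  5:155  6:371  7:108
  8:58  9:354  10:148  11:276  12:64  13:273  14:294  15:200
  16:332  17:66  18:246  19:90
Giant step factor: 176^(-20) ≡ 34 (mod 379).
Scan 182·34^i mod 379 for i = 0, 1, …:
  i=0: 182   i=1: 124   i=2: 47   i=3: 82
  i=4: 135   i=5: 42   i=6: 291   i=7: 40
  i=8: 223   i=9: 2   i=10: 68   i=11: 38
  i=12: 155
Match at i=12, j=5: n = 12·20 + 5 = 245.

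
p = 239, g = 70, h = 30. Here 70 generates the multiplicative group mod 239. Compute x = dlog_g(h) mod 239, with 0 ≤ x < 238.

6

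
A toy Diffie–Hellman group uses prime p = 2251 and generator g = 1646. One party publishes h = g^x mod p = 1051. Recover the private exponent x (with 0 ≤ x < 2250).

Baby-step giant-step with m = ceil(sqrt(2250)) = 48.
Baby table (1646^j mod 2251 for j=0..47):
  0:1  1:1646  2:1363  3:1502  4:694  5:1067  6:502  7:175
  8:2173  9:2170  10:1734  11:2147  12:2143  13:61  14:1362  15:2107
  16:1582  17:1816  18:2059  19:1359  20:1671  21:1995  22:1812  23:2228
  24:409  25:165  26:1470  27:2046  28:220  29:1960  30:477  31:1794
  32:1863  33:636  34:141  35:233  36:848  37:188  38:1061  39:1881
  40:1001  41:2165  42:257  43:2085  44:1386  45:1093  46:529  47:1848
Giant step factor: 1646^(-48) ≡ 1264 (mod 2251).
Scan 1051·1264^i mod 2251 for i = 0, 1, …:
  i=0: 1051   i=1: 374   i=2: 26   i=3: 1350
  i=4: 142   i=5: 1659   i=6: 1295   i=7: 403
  i=8: 666   i=9: 2201     …   i=30: 1873
  i=31: 1671
Match at i=31, j=20: x = 31·48 + 20 = 1508.

1508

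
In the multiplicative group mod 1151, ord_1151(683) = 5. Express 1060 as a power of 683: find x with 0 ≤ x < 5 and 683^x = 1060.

4

Successive powers of 683 modulo 1151:
  683^0=1  683^1=683  683^2=334  683^3=224  683^4=1060
So 683^4 ≡ 1060 (mod 1151), giving x = 4.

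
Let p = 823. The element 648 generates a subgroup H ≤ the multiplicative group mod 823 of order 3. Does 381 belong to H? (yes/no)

no

⟨648⟩ has order 3; its elements mod 823 are {1, 174, 648}.
381 is not in this set.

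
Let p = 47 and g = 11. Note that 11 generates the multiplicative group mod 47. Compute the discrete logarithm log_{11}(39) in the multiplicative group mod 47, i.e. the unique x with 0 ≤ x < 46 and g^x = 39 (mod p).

11

Successive powers of 11 modulo 47:
  11^0=1  11^1=11  11^2=27  11^3=15  11^4=24  11^5=29
  11^6=37  11^7=31  11^8=12  11^9=38  11^10=42  11^11=39
So 11^11 ≡ 39 (mod 47), giving x = 11.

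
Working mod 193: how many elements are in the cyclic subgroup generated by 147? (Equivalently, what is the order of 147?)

The order of 147 must divide p − 1 = 192 = 2^6 · 3.
Divisors: 1, 2, 3, 4, 6, 8, 12, 16, 24, 32, 48, 64, 96, 192.
Check each in increasing order: 147^1 ≡ 147;  147^2 ≡ 186;  147^3 ≡ 129;  147^4 ≡ 49;  147^6 ≡ 43;  147^8 ≡ 85;  147^12 ≡ 112;  147^16 ≡ 84;  147^24 ≡ 192;  147^32 ≡ 108;  147^48 ≡ 1.
Smallest exponent giving 1 is 48.

48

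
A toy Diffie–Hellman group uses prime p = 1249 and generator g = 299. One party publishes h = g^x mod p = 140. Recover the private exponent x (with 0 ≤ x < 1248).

1115

Baby-step giant-step with m = ceil(sqrt(1248)) = 36.
Baby table (299^j mod 1249 for j=0..35):
  0:1  1:299  2:722  3:1050  4:451  5:1206  6:882  7:179
  8:1063  9:591  10:600  11:793  12:1046  13:504  14:816  15:429
  16:873  17:1235  18:810  19:1133  20:288  21:1180  22:602  23:142
  24:1241  25:106  26:469  27:343  28:139  29:344  30:438  31:1066
  32:239  33:268  34:196  35:1150
Giant step factor: 299^(-36) ≡ 836 (mod 1249).
Scan 140·836^i mod 1249 for i = 0, 1, …:
  i=0: 140   i=1: 883   i=2: 29   i=3: 513
  i=4: 461   i=5: 704   i=6: 265   i=7: 467
  i=8: 724   i=9: 748     …   i=29: 345
  i=30: 1150
Match at i=30, j=35: x = 30·36 + 35 = 1115.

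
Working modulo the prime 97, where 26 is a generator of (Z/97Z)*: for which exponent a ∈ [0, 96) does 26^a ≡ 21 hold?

31

Baby-step giant-step with m = ceil(sqrt(96)) = 10.
Baby table (26^j mod 97 for j=0..9):
  0:1  1:26  2:94  3:19  4:9  5:40  6:70  7:74
  8:81  9:69
Giant step factor: 26^(-10) ≡ 95 (mod 97).
Scan 21·95^i mod 97 for i = 0, 1, …:
  i=0: 21   i=1: 55   i=2: 84   i=3: 26
Match at i=3, j=1: a = 3·10 + 1 = 31.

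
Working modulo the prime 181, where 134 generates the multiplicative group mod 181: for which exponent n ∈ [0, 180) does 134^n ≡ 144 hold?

92

Baby-step giant-step with m = ceil(sqrt(180)) = 14.
Baby table (134^j mod 181 for j=0..13):
  0:1  1:134  2:37  3:71  4:102  5:93  6:154  7:2
  8:87  9:74  10:142  11:23  12:5  13:127
Giant step factor: 134^(-14) ≡ 136 (mod 181).
Scan 144·136^i mod 181 for i = 0, 1, …:
  i=0: 144   i=1: 36   i=2: 9   i=3: 138
  i=4: 125   i=5: 167   i=6: 87
Match at i=6, j=8: n = 6·14 + 8 = 92.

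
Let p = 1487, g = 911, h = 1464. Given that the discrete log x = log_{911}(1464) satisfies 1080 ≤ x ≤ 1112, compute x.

1095

Compute 911^1080 mod 1487 = 188, then multiply by 911 repeatedly:
  911^1080=188  911^1081=263  911^1082=186  911^1083=1415  911^1084=1323
  911^1085=783  911^1086=1040  911^1087=221  911^1088=586  911^1089=13
  911^1090=1434  911^1091=788  911^1092=1134  911^1093=1096  911^1094=679
  911^1095=1464
Found 1464 at exponent 1095.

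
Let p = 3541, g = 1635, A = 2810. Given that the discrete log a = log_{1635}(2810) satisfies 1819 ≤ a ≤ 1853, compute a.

Compute 1635^1819 mod 3541 = 2810, then multiply by 1635 repeatedly:
  1635^1819=2810
Found 2810 at exponent 1819.

1819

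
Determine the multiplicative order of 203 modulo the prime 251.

250

The order of 203 must divide p − 1 = 250 = 2 · 5^3.
Divisors: 1, 2, 5, 10, 25, 50, 125, 250.
Check each in increasing order: 203^1 ≡ 203;  203^2 ≡ 45;  203^5 ≡ 188;  203^10 ≡ 204;  203^25 ≡ 138;  203^50 ≡ 219;  203^125 ≡ 250;  203^250 ≡ 1.
Smallest exponent giving 1 is 250.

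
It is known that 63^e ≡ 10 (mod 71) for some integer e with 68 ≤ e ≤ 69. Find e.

68

Compute 63^68 mod 71 = 10, then multiply by 63 repeatedly:
  63^68=10
Found 10 at exponent 68.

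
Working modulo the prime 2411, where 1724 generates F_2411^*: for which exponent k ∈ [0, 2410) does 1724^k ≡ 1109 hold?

480

Baby-step giant-step with m = ceil(sqrt(2410)) = 50.
Baby table (1724^j mod 2411 for j=0..49):
  0:1  1:1724  2:1824  3:632  4:2207  5:310  6:1609  7:1266
  8:629  9:1857  10:2071  11:2124  12:1878  13:2110  14:1852  15:684
  16:237  17:1129  18:719  19:302  20:2283  21:1140  22:395  23:1078
  24:2002  25:1307  26:1394  27:1900  28:1462  29:993  30:122  31:571
  32:716  33:2363  34:1633  35:1655  36:1007  37:148  38:1997  39:2331
  40:1918  41:1151  42:71  43:1854  44:1721  45:1474  46:2393  47:311
  48:922  49:679
Giant step factor: 1724^(-50) ≡ 1868 (mod 2411).
Scan 1109·1868^i mod 2411 for i = 0, 1, …:
  i=0: 1109   i=1: 563   i=2: 488   i=3: 226
  i=4: 243   i=5: 656   i=6: 620   i=7: 880
  i=8: 1949   i=9: 122
Match at i=9, j=30: k = 9·50 + 30 = 480.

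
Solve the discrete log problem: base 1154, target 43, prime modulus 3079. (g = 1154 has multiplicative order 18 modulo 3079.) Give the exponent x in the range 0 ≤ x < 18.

Successive powers of 1154 modulo 3079:
  1154^0=1  1154^1=1154  1154^2=1588  1154^3=547  1154^4=43
So 1154^4 ≡ 43 (mod 3079), giving x = 4.

4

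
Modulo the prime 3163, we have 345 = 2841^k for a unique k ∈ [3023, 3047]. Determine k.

3029

Compute 2841^3023 mod 3163 = 2652, then multiply by 2841 repeatedly:
  2841^3023=2652  2841^3024=66  2841^3025=889  2841^3026=1575  2841^3027=2093
  2841^3028=2936  2841^3029=345
Found 345 at exponent 3029.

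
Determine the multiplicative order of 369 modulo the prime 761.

The order of 369 must divide p − 1 = 760 = 2^3 · 5 · 19.
Divisors: 1, 2, 4, 5, 8, 10, 19, 20, 38, 40, 76, 95, 152, 190, 380, 760.
Check each in increasing order: 369^1 ≡ 369;  369^2 ≡ 703;  369^4 ≡ 320;  369^5 ≡ 125;  369^8 ≡ 426;  369^10 ≡ 405;  369^19 ≡ 593;  369^20 ≡ 410;  369^38 ≡ 67;  369^40 ≡ 680;  369^76 ≡ 684;  369^95 ≡ 760;  369^152 ≡ 602;  369^190 ≡ 1.
Smallest exponent giving 1 is 190.

190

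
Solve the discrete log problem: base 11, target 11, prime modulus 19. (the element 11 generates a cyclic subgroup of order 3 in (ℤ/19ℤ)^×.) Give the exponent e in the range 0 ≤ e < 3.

1

Successive powers of 11 modulo 19:
  11^0=1  11^1=11
So 11^1 ≡ 11 (mod 19), giving e = 1.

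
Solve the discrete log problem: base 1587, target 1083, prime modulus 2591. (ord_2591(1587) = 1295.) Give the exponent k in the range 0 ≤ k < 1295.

Successive powers of 1587 modulo 2591:
  1587^0=1  1587^1=1587  1587^2=117  1587^3=1718  1587^4=734  1587^5=1499
  1587^6=375  1587^7=1786  1587^8=2419  1587^9=1682  1587^10=604  1587^11=2469
  1587^12=711  1587^13=1272  1587^14=275  1587^15=1137  1587^16=1083
So 1587^16 ≡ 1083 (mod 2591), giving k = 16.

16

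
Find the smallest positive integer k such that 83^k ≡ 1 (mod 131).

The order of 83 must divide p − 1 = 130 = 2 · 5 · 13.
Divisors: 1, 2, 5, 10, 13, 26, 65, 130.
Check each in increasing order: 83^1 ≡ 83;  83^2 ≡ 77;  83^5 ≡ 71;  83^10 ≡ 63;  83^13 ≡ 70;  83^26 ≡ 53;  83^65 ≡ 130;  83^130 ≡ 1.
Smallest exponent giving 1 is 130.

130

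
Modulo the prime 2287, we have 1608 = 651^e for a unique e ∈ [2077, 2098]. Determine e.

2082

Compute 651^2077 mod 2287 = 1725, then multiply by 651 repeatedly:
  651^2077=1725  651^2078=58  651^2079=1166  651^2080=2069  651^2081=2163
  651^2082=1608
Found 1608 at exponent 2082.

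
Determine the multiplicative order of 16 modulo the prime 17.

The order of 16 must divide p − 1 = 16 = 2^4.
Divisors: 1, 2, 4, 8, 16.
Check each in increasing order: 16^1 ≡ 16;  16^2 ≡ 1.
Smallest exponent giving 1 is 2.

2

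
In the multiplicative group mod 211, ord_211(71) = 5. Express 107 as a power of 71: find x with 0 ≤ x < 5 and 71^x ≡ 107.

4

Successive powers of 71 modulo 211:
  71^0=1  71^1=71  71^2=188  71^3=55  71^4=107
So 71^4 ≡ 107 (mod 211), giving x = 4.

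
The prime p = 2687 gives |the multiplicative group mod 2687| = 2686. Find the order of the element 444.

2686

The order of 444 must divide p − 1 = 2686 = 2 · 17 · 79.
Divisors: 1, 2, 17, 34, 79, 158, 1343, 2686.
Check each in increasing order: 444^1 ≡ 444;  444^2 ≡ 985;  444^17 ≡ 653;  444^34 ≡ 1863;  444^79 ≡ 1144;  444^158 ≡ 167;  444^1343 ≡ 2686;  444^2686 ≡ 1.
Smallest exponent giving 1 is 2686.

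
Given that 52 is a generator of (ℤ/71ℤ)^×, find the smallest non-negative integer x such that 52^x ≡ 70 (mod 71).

Baby-step giant-step with m = ceil(sqrt(70)) = 9.
Baby table (52^j mod 71 for j=0..8):
  0:1  1:52  2:6  3:28  4:36  5:26  6:3  7:14
  8:18
Giant step factor: 52^(-9) ≡ 11 (mod 71).
Scan 70·11^i mod 71 for i = 0, 1, …:
  i=0: 70   i=1: 60   i=2: 21   i=3: 18
Match at i=3, j=8: x = 3·9 + 8 = 35.

35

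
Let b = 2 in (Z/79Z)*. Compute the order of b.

39

The order of 2 must divide p − 1 = 78 = 2 · 3 · 13.
Divisors: 1, 2, 3, 6, 13, 26, 39, 78.
Check each in increasing order: 2^1 ≡ 2;  2^2 ≡ 4;  2^3 ≡ 8;  2^6 ≡ 64;  2^13 ≡ 55;  2^26 ≡ 23;  2^39 ≡ 1.
Smallest exponent giving 1 is 39.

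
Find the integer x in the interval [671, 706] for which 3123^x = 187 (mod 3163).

694

Compute 3123^671 mod 3163 = 1375, then multiply by 3123 repeatedly:
  3123^671=1375  3123^672=1934  3123^673=1715  3123^674=986  3123^675=1679
  3123^676=2426  3123^677=1013  3123^678=599  3123^679=1344  3123^680=11
  3123^681=2723  3123^682=1785  3123^683=1349  3123^684=2974  3123^685=1234
  3123^686=1248  3123^687=688  3123^688=947  3123^689=76  3123^690=123
  3123^691=1406  3123^692=694  3123^693=707  3123^694=187
Found 187 at exponent 694.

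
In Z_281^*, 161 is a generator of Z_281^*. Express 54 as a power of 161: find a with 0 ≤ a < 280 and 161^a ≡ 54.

Baby-step giant-step with m = ceil(sqrt(280)) = 17.
Baby table (161^j mod 281 for j=0..16):
  0:1  1:161  2:69  3:150  4:265  5:234  6:20  7:129
  8:256  9:190  10:242  11:184  12:119  13:51  14:62  15:147
  16:63
Giant step factor: 161^(-17) ≡ 229 (mod 281).
Scan 54·229^i mod 281 for i = 0, 1, …:
  i=0: 54   i=1: 2   i=2: 177   i=3: 69
Match at i=3, j=2: a = 3·17 + 2 = 53.

53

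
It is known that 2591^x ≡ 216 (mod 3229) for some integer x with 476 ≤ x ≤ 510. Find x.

Compute 2591^476 mod 3229 = 875, then multiply by 2591 repeatedly:
  2591^476=875  2591^477=367  2591^478=1571  2591^479=1921  2591^480=1422
  2591^481=113  2591^482=2173  2591^483=2096  2591^484=2787  2591^485=1073
  2591^486=3203  2591^487=443  2591^488=1518  2591^489=216
Found 216 at exponent 489.

489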